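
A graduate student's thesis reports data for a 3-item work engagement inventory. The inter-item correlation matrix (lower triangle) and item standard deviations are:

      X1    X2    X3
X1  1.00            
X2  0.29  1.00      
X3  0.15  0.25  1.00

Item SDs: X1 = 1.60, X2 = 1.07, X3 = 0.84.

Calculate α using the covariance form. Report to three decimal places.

α = 0.443

Σσ²ᵢ = 1.60² + 1.07² + 0.84² = 4.4105
Covariances σ_ij = r_ij · s_i · s_j:
  σ(X1,X2) = 0.29 × 1.60 × 1.07 = 0.4965
  σ(X1,X3) = 0.15 × 1.60 × 0.84 = 0.2016
  σ(X2,X3) = 0.25 × 1.07 × 0.84 = 0.2247
σ²_T = Σσ²ᵢ + 2·Σσ_ij = 4.4105 + 2 × 0.9228 = 6.2561
α = (3/2)·(1 − 4.4105/6.2561) = 0.443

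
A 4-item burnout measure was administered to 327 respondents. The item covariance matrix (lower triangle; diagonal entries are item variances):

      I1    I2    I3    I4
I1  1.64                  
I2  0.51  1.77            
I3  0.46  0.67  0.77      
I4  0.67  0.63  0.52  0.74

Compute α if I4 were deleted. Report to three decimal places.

Remaining items: I1, I2, I3 (k = 3).
sum of item variances = 1.64 + 1.77 + 0.77 = 4.18
Var(T) = 4.18 + 2 × 1.64 = 7.46
α (item deleted) = (3/2)·(1 − 4.18/7.46) = 0.660

α = 0.660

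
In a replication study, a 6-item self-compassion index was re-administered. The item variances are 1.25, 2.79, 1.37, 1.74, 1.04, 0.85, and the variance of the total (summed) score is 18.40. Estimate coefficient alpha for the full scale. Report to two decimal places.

ΣVar(i) = 1.25 + 2.79 + 1.37 + 1.74 + 1.04 + 0.85 = 9.04
α = (k/(k−1))·(1 − ΣVar(i)/σ²_T) = (6/5)·(1 − 9.04/18.40) = 0.61

coefficient alpha = 0.61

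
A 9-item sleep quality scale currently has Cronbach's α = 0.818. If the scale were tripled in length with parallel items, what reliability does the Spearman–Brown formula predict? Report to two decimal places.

Length factor m = 3
α' = m·α / (1 + (m−1)·α)
   = 3 × 0.818 / (1 + (3 − 1) × 0.818)
   = 2.4540 / 2.6360 = 0.93

predicted reliability = 0.93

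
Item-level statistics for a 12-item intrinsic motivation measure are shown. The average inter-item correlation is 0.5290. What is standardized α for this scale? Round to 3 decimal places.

standardized α = 0.931

Standardized α = k·r̄ / (1 + (k−1)·r̄) = 12 × 0.5290 / (1 + 11 × 0.5290)
  = 6.3480 / 6.8190 = 0.931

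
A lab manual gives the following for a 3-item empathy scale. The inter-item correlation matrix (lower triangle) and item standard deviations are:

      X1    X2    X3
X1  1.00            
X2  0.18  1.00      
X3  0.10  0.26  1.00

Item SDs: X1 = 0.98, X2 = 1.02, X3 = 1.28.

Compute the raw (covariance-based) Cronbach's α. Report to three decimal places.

α = 0.392

Σσ²ᵢ = 0.98² + 1.02² + 1.28² = 3.6392
Covariances σ_ij = r_ij · s_i · s_j:
  σ(X1,X2) = 0.18 × 0.98 × 1.02 = 0.1799
  σ(X1,X3) = 0.10 × 0.98 × 1.28 = 0.1254
  σ(X2,X3) = 0.26 × 1.02 × 1.28 = 0.3395
σ²_T = Σσ²ᵢ + 2·Σσ_ij = 3.6392 + 2 × 0.6448 = 4.9288
α = (3/2)·(1 − 3.6392/4.9288) = 0.392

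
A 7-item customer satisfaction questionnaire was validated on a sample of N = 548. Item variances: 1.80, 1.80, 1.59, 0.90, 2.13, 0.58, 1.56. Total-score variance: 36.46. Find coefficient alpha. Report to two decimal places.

α = 0.84

sum of item variances = 1.80 + 1.80 + 1.59 + 0.90 + 2.13 + 0.58 + 1.56 = 10.36
α = (k/(k−1))·(1 − sum of item variances/total variance) = (7/6)·(1 − 10.36/36.46) = 0.84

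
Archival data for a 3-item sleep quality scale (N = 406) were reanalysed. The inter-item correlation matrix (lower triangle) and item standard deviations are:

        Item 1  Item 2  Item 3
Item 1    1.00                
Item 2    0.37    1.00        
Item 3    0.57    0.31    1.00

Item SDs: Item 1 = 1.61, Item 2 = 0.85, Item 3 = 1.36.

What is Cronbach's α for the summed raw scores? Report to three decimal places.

α = 0.675

Σσ²ᵢ = 1.61² + 0.85² + 1.36² = 5.1642
Covariances σ_ij = r_ij · s_i · s_j:
  σ(Item 1,Item 2) = 0.37 × 1.61 × 0.85 = 0.5063
  σ(Item 1,Item 3) = 0.57 × 1.61 × 1.36 = 1.2481
  σ(Item 2,Item 3) = 0.31 × 0.85 × 1.36 = 0.3584
σ²_T = Σσ²ᵢ + 2·Σσ_ij = 5.1642 + 2 × 2.1128 = 9.3898
α = (3/2)·(1 − 5.1642/9.3898) = 0.675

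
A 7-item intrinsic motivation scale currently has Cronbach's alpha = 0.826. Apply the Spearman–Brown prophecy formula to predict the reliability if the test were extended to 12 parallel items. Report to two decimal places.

predicted reliability = 0.89

Length factor m = 12/7 = 1.7143
α' = m·α / (1 + (m−1)·α)
   = 12/7 × 0.826 / (1 + (12/7 − 1) × 0.826)
   = 1.4160 / 1.5900 = 0.89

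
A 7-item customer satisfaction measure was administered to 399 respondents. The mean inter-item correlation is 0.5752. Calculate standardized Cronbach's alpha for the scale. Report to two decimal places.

Standardized α = k·r̄ / (1 + (k−1)·r̄) = 7 × 0.5752 / (1 + 6 × 0.5752)
  = 4.0264 / 4.4512 = 0.90

α = 0.90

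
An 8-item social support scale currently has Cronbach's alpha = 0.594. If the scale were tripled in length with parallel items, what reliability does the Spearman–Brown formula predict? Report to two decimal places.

predicted reliability = 0.81

Length factor m = 3
α' = m·α / (1 + (m−1)·α)
   = 3 × 0.594 / (1 + (3 − 1) × 0.594)
   = 1.7820 / 2.1880 = 0.81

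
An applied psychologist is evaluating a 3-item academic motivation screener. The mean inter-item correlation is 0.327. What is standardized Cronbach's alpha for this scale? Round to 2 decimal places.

Standardized α = k·r̄ / (1 + (k−1)·r̄) = 3 × 0.327 / (1 + 2 × 0.327)
  = 0.9810 / 1.6540 = 0.59

standardized Cronbach's alpha = 0.59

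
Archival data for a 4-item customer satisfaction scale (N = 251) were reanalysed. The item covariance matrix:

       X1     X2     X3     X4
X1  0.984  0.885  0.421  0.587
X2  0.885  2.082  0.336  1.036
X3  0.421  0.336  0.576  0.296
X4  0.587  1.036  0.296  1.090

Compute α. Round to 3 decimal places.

α = 0.801

sum of item variances = 0.984 + 2.082 + 0.576 + 1.090 = 4.732
Sum of the distinct covariances = 3.561
σ²_total = 4.732 + 2 × 3.561 = 11.854
α = (k/(k−1))·(1 − sum of item variances/σ²_total) = (4/3)·(1 − 4.732/11.854) = 0.801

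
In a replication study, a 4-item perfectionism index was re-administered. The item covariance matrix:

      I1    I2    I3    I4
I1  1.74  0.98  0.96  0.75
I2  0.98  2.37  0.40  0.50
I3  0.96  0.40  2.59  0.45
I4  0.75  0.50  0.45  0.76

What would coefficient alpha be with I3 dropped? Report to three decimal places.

Remaining items: I1, I2, I4 (k = 3).
ΣVar(i) = 1.74 + 2.37 + 0.76 = 4.87
total variance = 4.87 + 2 × 2.23 = 9.33
α (item deleted) = (3/2)·(1 − 4.87/9.33) = 0.717

α = 0.717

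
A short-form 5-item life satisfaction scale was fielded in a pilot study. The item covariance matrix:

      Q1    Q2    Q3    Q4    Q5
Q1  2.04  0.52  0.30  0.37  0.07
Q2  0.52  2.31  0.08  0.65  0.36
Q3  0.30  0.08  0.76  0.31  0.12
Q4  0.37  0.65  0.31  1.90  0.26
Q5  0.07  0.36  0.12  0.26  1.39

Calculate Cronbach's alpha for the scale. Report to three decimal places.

Cronbach's alpha = 0.525

Σσᵢ² = 2.04 + 2.31 + 0.76 + 1.90 + 1.39 = 8.40
Σ_{i<j} σ_ij = 3.04
σ²_T = 8.40 + 2 × 3.04 = 14.48
α = (k/(k−1))·(1 − Σσᵢ²/σ²_T) = (5/4)·(1 − 8.40/14.48) = 0.525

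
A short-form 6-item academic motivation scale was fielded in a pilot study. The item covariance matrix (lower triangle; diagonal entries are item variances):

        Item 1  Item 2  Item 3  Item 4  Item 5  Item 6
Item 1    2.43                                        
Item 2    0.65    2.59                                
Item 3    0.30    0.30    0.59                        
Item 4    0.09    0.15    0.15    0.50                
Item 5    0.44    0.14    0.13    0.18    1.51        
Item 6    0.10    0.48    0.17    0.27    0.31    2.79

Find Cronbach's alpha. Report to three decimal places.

Σσ²ᵢ = 2.43 + 2.59 + 0.59 + 0.50 + 1.51 + 2.79 = 10.41
Σ_{i<j} σ_ij = 3.86
total variance = 10.41 + 2 × 3.86 = 18.13
α = (k/(k−1))·(1 − Σσ²ᵢ/total variance) = (6/5)·(1 − 10.41/18.13) = 0.511

α = 0.511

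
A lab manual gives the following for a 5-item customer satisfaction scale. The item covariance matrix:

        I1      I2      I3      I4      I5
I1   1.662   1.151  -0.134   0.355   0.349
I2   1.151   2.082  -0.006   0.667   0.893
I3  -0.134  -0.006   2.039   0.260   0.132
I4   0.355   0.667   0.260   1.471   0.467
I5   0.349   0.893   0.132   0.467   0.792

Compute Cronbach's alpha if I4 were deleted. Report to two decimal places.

Remaining items: I1, I2, I3, I5 (k = 4).
sum of item variances = 1.662 + 2.082 + 2.039 + 0.792 = 6.575
total variance = 6.575 + 2 × 2.385 = 11.345
α (item deleted) = (4/3)·(1 − 6.575/11.345) = 0.56

α = 0.56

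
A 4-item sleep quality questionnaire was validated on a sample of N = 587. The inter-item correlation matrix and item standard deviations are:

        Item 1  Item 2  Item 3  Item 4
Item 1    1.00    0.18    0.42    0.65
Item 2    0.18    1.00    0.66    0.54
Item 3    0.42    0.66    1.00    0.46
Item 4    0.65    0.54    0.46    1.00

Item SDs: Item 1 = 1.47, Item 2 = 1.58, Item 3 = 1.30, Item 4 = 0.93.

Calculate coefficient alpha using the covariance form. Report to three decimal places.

Σσ²ᵢ = 1.47² + 1.58² + 1.30² + 0.93² = 7.2122
Covariances σ_ij = r_ij · s_i · s_j:
  σ(Item 1,Item 2) = 0.18 × 1.47 × 1.58 = 0.4181
  σ(Item 1,Item 3) = 0.42 × 1.47 × 1.30 = 0.8026
  σ(Item 1,Item 4) = 0.65 × 1.47 × 0.93 = 0.8886
  σ(Item 2,Item 3) = 0.66 × 1.58 × 1.30 = 1.3556
  σ(Item 2,Item 4) = 0.54 × 1.58 × 0.93 = 0.7935
  σ(Item 3,Item 4) = 0.46 × 1.30 × 0.93 = 0.5561
σ²_T = Σσ²ᵢ + 2·Σσ_ij = 7.2122 + 2 × 4.8145 = 16.8412
α = (4/3)·(1 − 7.2122/16.8412) = 0.762

α = 0.762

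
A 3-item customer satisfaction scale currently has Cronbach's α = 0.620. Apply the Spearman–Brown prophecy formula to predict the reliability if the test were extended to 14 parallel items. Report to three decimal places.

predicted reliability = 0.884

Length factor m = 14/3 = 4.6667
α' = m·α / (1 + (m−1)·α)
   = 14/3 × 0.620 / (1 + (14/3 − 1) × 0.620)
   = 2.8933 / 3.2733 = 0.884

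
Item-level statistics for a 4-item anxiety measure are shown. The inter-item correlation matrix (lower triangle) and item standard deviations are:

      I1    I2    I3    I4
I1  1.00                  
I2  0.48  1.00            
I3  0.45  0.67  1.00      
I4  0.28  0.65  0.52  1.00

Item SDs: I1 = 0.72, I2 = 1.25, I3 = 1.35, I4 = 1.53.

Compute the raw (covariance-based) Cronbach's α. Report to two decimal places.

Σσ²ᵢ = 0.72² + 1.25² + 1.35² + 1.53² = 6.2443
Covariances σ_ij = r_ij · s_i · s_j:
  σ(I1,I2) = 0.48 × 0.72 × 1.25 = 0.4320
  σ(I1,I3) = 0.45 × 0.72 × 1.35 = 0.4374
  σ(I1,I4) = 0.28 × 0.72 × 1.53 = 0.3084
  σ(I2,I3) = 0.67 × 1.25 × 1.35 = 1.1306
  σ(I2,I4) = 0.65 × 1.25 × 1.53 = 1.2431
  σ(I3,I4) = 0.52 × 1.35 × 1.53 = 1.0741
σ²_T = Σσ²ᵢ + 2·Σσ_ij = 6.2443 + 2 × 4.6256 = 15.4955
α = (4/3)·(1 − 6.2443/15.4955) = 0.80

α = 0.80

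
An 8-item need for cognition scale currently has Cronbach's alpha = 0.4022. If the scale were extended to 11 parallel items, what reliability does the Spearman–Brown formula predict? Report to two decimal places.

Length factor m = 11/8 = 1.3750
α' = m·α / (1 + (m−1)·α)
   = 11/8 × 0.4022 / (1 + (11/8 − 1) × 0.4022)
   = 0.5530 / 1.1508 = 0.48

predicted reliability = 0.48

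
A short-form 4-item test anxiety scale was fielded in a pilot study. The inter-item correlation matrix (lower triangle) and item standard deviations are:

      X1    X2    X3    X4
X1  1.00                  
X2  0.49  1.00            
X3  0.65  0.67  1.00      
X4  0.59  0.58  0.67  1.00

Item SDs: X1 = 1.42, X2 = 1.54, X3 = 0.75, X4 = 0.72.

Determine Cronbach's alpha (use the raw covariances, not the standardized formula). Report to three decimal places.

Σσ²ᵢ = 1.42² + 1.54² + 0.75² + 0.72² = 5.4689
Covariances σ_ij = r_ij · s_i · s_j:
  σ(X1,X2) = 0.49 × 1.42 × 1.54 = 1.0715
  σ(X1,X3) = 0.65 × 1.42 × 0.75 = 0.6922
  σ(X1,X4) = 0.59 × 1.42 × 0.72 = 0.6032
  σ(X2,X3) = 0.67 × 1.54 × 0.75 = 0.7739
  σ(X2,X4) = 0.58 × 1.54 × 0.72 = 0.6431
  σ(X3,X4) = 0.67 × 0.75 × 0.72 = 0.3618
σ²_T = Σσ²ᵢ + 2·Σσ_ij = 5.4689 + 2 × 4.1457 = 13.7603
α = (4/3)·(1 − 5.4689/13.7603) = 0.803

α = 0.803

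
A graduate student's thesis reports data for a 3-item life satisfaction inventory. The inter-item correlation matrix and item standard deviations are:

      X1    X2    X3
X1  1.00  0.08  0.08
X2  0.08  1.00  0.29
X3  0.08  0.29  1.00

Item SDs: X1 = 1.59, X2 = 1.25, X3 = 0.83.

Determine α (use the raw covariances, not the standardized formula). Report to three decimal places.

α = 0.287

Σσ²ᵢ = 1.59² + 1.25² + 0.83² = 4.7795
Covariances σ_ij = r_ij · s_i · s_j:
  σ(X1,X2) = 0.08 × 1.59 × 1.25 = 0.1590
  σ(X1,X3) = 0.08 × 1.59 × 0.83 = 0.1056
  σ(X2,X3) = 0.29 × 1.25 × 0.83 = 0.3009
σ²_T = Σσ²ᵢ + 2·Σσ_ij = 4.7795 + 2 × 0.5655 = 5.9105
α = (3/2)·(1 − 4.7795/5.9105) = 0.287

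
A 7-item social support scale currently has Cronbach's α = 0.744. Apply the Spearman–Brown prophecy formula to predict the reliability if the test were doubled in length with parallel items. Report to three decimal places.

Length factor m = 2
α' = m·α / (1 + (m−1)·α)
   = 2 × 0.744 / (1 + (2 − 1) × 0.744)
   = 1.4880 / 1.7440 = 0.853

predicted reliability = 0.853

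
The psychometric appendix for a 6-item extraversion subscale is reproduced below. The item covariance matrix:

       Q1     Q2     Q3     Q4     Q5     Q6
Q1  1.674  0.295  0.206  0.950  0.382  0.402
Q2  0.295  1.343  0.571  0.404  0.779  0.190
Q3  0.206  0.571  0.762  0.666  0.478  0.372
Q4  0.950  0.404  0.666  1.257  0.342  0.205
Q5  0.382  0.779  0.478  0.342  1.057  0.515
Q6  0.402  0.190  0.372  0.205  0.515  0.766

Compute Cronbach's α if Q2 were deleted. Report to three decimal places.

Remaining items: Q1, Q3, Q4, Q5, Q6 (k = 5).
sum of item variances = 1.674 + 0.762 + 1.257 + 1.057 + 0.766 = 5.516
σ²_T = 5.516 + 2 × 4.518 = 14.552
α (item deleted) = (5/4)·(1 − 5.516/14.552) = 0.776

Cronbach's α = 0.776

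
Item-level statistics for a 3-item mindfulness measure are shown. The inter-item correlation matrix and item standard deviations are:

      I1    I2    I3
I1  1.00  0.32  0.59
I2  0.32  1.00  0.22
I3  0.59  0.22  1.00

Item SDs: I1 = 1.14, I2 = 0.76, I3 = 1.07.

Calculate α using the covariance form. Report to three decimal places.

α = 0.656

Σσ²ᵢ = 1.14² + 0.76² + 1.07² = 3.0221
Covariances σ_ij = r_ij · s_i · s_j:
  σ(I1,I2) = 0.32 × 1.14 × 0.76 = 0.2772
  σ(I1,I3) = 0.59 × 1.14 × 1.07 = 0.7197
  σ(I2,I3) = 0.22 × 0.76 × 1.07 = 0.1789
σ²_T = Σσ²ᵢ + 2·Σσ_ij = 3.0221 + 2 × 1.1758 = 5.3737
α = (3/2)·(1 − 3.0221/5.3737) = 0.656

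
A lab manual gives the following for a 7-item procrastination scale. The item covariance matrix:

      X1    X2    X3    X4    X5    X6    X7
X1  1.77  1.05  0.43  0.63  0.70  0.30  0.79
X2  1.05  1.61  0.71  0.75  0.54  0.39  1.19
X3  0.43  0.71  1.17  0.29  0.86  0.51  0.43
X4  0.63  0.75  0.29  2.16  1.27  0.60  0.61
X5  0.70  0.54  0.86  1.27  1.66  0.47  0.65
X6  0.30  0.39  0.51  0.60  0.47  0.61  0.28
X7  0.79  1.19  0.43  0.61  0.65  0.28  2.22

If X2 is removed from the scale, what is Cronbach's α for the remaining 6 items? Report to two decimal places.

Remaining items: X1, X3, X4, X5, X6, X7 (k = 6).
Σσᵢ² = 1.77 + 1.17 + 2.16 + 1.66 + 0.61 + 2.22 = 9.59
σ²_total = 9.59 + 2 × 8.82 = 27.23
α (item deleted) = (6/5)·(1 − 9.59/27.23) = 0.78

Cronbach's α = 0.78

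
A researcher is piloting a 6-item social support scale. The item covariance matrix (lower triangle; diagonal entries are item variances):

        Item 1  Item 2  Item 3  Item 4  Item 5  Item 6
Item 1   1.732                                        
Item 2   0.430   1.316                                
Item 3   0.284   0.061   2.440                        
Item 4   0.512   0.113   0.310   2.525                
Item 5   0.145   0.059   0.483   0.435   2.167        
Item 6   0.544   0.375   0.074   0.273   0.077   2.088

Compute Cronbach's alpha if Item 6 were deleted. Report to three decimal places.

Remaining items: Item 1, Item 2, Item 3, Item 4, Item 5 (k = 5).
sum of item variances = 1.732 + 1.316 + 2.440 + 2.525 + 2.167 = 10.180
σ²_total = 10.180 + 2 × 2.832 = 15.844
α (item deleted) = (5/4)·(1 − 10.180/15.844) = 0.447

Cronbach's alpha = 0.447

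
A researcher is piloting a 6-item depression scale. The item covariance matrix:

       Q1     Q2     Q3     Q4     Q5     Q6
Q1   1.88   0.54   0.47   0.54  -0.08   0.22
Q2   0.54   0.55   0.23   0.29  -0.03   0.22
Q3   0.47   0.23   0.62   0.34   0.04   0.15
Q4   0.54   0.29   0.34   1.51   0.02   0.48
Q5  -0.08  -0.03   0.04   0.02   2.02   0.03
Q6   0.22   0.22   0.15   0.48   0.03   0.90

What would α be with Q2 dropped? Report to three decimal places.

Remaining items: Q1, Q3, Q4, Q5, Q6 (k = 5).
ΣVar(i) = 1.88 + 0.62 + 1.51 + 2.02 + 0.90 = 6.93
total variance = 6.93 + 2 × 2.21 = 11.35
α (item deleted) = (5/4)·(1 − 6.93/11.35) = 0.487

α = 0.487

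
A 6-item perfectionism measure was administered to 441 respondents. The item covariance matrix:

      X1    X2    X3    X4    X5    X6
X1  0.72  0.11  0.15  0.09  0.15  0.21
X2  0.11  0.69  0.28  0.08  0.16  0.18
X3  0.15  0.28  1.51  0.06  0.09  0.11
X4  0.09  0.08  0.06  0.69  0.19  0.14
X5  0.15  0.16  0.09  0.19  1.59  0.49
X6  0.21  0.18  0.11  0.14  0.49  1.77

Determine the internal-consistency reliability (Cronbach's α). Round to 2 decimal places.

α = 0.50

Σσ²ᵢ = 0.72 + 0.69 + 1.51 + 0.69 + 1.59 + 1.77 = 6.97
Sum of off-diagonal covariances = 2.49
total variance = 6.97 + 2 × 2.49 = 11.95
α = (k/(k−1))·(1 − Σσ²ᵢ/total variance) = (6/5)·(1 − 6.97/11.95) = 0.50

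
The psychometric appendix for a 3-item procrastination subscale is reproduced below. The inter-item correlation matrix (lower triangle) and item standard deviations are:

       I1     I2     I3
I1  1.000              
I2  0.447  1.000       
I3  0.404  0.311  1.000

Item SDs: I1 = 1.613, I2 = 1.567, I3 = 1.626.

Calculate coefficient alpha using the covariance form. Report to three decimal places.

α = 0.655

Σσ²ᵢ = 1.613² + 1.567² + 1.626² = 7.7011
Covariances σ_ij = r_ij · s_i · s_j:
  σ(I1,I2) = 0.447 × 1.613 × 1.567 = 1.1298
  σ(I1,I3) = 0.404 × 1.613 × 1.626 = 1.0596
  σ(I2,I3) = 0.311 × 1.567 × 1.626 = 0.7924
σ²_T = Σσ²ᵢ + 2·Σσ_ij = 7.7011 + 2 × 2.9818 = 13.6647
α = (3/2)·(1 − 7.7011/13.6647) = 0.655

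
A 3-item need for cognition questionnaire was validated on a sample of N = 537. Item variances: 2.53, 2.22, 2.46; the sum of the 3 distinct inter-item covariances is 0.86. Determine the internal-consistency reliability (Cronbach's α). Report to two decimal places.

α = 0.29

Σσᵢ² = 2.53 + 2.22 + 2.46 = 7.21
Sum of distinct covariances = 0.86
σ²_T = Σσᵢ² + 2·Σcov = 7.21 + 2 × 0.86 = 8.93
α = (3/2)·(1 − 7.21/8.93) = 0.29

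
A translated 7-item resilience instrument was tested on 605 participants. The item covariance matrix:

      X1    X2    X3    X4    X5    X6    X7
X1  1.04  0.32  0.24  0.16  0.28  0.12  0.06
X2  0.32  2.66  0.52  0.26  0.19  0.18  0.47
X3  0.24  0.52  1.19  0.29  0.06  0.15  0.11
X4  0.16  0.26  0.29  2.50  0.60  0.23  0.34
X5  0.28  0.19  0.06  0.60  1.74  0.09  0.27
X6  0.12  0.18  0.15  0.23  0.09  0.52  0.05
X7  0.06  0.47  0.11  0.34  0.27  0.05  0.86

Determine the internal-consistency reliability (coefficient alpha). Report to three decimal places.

sum of item variances = 1.04 + 2.66 + 1.19 + 2.50 + 1.74 + 0.52 + 0.86 = 10.51
Σ_{i<j} σ_ij = 4.99
σ²_total = 10.51 + 2 × 4.99 = 20.49
α = (k/(k−1))·(1 − sum of item variances/σ²_total) = (7/6)·(1 − 10.51/20.49) = 0.568

coefficient alpha = 0.568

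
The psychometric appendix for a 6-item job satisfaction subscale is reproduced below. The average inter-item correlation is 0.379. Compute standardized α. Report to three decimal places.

Standardized α = k·r̄ / (1 + (k−1)·r̄) = 6 × 0.379 / (1 + 5 × 0.379)
  = 2.2740 / 2.8950 = 0.785

α = 0.785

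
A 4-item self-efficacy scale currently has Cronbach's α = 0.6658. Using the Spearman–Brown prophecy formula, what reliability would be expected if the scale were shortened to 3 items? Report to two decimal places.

Length factor m = 3/4 = 0.7500
α' = m·α / (1 − (1−m)·α)
   = 3/4 × 0.6658 / (1 − (1 − 3/4) × 0.6658)
   = 0.4993 / 0.8336 = 0.60

predicted reliability = 0.60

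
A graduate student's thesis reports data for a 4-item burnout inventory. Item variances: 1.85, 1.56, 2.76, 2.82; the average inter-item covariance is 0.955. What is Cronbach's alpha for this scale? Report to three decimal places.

α = 0.747

sum of item variances = 1.85 + 1.56 + 2.76 + 2.82 = 8.99
Sum of the 6 distinct covariances = 6 × 0.955 = 5.730
σ²_total = sum of item variances + 2·Σcov = 8.99 + 2 × 5.730 = 20.450
α = (4/3)·(1 − 8.99/20.450) = 0.747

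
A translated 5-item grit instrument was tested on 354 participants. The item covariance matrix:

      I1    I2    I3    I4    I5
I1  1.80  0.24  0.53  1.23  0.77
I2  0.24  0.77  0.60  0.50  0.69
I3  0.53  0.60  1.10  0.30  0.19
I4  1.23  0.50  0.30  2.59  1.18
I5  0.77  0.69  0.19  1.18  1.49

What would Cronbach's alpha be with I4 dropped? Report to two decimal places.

α = 0.72

Remaining items: I1, I2, I3, I5 (k = 4).
Σσᵢ² = 1.80 + 0.77 + 1.10 + 1.49 = 5.16
Var(T) = 5.16 + 2 × 3.02 = 11.20
α (item deleted) = (4/3)·(1 − 5.16/11.20) = 0.72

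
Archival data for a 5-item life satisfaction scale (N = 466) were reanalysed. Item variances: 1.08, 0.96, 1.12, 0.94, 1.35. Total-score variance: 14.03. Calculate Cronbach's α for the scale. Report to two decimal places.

α = 0.76

ΣVar(i) = 1.08 + 0.96 + 1.12 + 0.94 + 1.35 = 5.45
α = (k/(k−1))·(1 − ΣVar(i)/σ²_total) = (5/4)·(1 − 5.45/14.03) = 0.76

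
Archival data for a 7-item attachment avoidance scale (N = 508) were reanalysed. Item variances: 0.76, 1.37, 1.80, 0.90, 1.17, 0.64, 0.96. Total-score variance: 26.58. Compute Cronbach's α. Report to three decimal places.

Cronbach's α = 0.833

Σσᵢ² = 0.76 + 1.37 + 1.80 + 0.90 + 1.17 + 0.64 + 0.96 = 7.60
α = (k/(k−1))·(1 − Σσᵢ²/σ²_total) = (7/6)·(1 − 7.60/26.58) = 0.833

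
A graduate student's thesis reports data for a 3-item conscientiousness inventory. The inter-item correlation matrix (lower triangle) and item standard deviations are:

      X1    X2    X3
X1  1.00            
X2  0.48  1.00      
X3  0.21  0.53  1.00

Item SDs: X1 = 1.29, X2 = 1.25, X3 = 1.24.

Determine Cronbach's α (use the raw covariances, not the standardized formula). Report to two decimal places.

Σσ²ᵢ = 1.29² + 1.25² + 1.24² = 4.7642
Covariances σ_ij = r_ij · s_i · s_j:
  σ(X1,X2) = 0.48 × 1.29 × 1.25 = 0.7740
  σ(X1,X3) = 0.21 × 1.29 × 1.24 = 0.3359
  σ(X2,X3) = 0.53 × 1.25 × 1.24 = 0.8215
σ²_T = Σσ²ᵢ + 2·Σσ_ij = 4.7642 + 2 × 1.9314 = 8.6270
α = (3/2)·(1 − 4.7642/8.6270) = 0.67

α = 0.67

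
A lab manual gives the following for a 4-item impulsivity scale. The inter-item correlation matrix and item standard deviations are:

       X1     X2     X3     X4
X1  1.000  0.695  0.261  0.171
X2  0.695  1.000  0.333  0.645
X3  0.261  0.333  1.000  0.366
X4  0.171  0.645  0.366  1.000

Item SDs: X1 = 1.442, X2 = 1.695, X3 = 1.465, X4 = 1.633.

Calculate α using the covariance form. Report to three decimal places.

Σσ²ᵢ = 1.442² + 1.695² + 1.465² + 1.633² = 9.7653
Covariances σ_ij = r_ij · s_i · s_j:
  σ(X1,X2) = 0.695 × 1.442 × 1.695 = 1.6987
  σ(X1,X3) = 0.261 × 1.442 × 1.465 = 0.5514
  σ(X1,X4) = 0.171 × 1.442 × 1.633 = 0.4027
  σ(X2,X3) = 0.333 × 1.695 × 1.465 = 0.8269
  σ(X2,X4) = 0.645 × 1.695 × 1.633 = 1.7853
  σ(X3,X4) = 0.366 × 1.465 × 1.633 = 0.8756
σ²_T = Σσ²ᵢ + 2·Σσ_ij = 9.7653 + 2 × 6.1406 = 22.0465
α = (4/3)·(1 − 9.7653/22.0465) = 0.743

α = 0.743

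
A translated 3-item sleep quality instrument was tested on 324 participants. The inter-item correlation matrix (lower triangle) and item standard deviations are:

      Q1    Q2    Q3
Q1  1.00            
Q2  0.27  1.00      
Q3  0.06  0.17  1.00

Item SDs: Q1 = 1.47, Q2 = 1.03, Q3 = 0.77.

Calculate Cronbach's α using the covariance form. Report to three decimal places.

Σσ²ᵢ = 1.47² + 1.03² + 0.77² = 3.8147
Covariances σ_ij = r_ij · s_i · s_j:
  σ(Q1,Q2) = 0.27 × 1.47 × 1.03 = 0.4088
  σ(Q1,Q3) = 0.06 × 1.47 × 0.77 = 0.0679
  σ(Q2,Q3) = 0.17 × 1.03 × 0.77 = 0.1348
σ²_T = Σσ²ᵢ + 2·Σσ_ij = 3.8147 + 2 × 0.6115 = 5.0377
α = (3/2)·(1 − 3.8147/5.0377) = 0.364

Cronbach's α = 0.364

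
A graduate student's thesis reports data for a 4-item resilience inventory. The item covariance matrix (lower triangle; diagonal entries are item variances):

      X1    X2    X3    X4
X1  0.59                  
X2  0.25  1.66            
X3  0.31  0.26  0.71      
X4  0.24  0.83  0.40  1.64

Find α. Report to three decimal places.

α = 0.665

Σσ²ᵢ = 0.59 + 1.66 + 0.71 + 1.64 = 4.60
Sum of the distinct covariances = 2.29
total variance = 4.60 + 2 × 2.29 = 9.18
α = (k/(k−1))·(1 − Σσ²ᵢ/total variance) = (4/3)·(1 − 4.60/9.18) = 0.665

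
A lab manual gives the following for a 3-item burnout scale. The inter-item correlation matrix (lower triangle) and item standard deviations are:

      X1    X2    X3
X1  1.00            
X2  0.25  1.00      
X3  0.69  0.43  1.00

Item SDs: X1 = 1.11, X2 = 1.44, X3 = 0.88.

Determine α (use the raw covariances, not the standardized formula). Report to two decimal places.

α = 0.66

Σσ²ᵢ = 1.11² + 1.44² + 0.88² = 4.0801
Covariances σ_ij = r_ij · s_i · s_j:
  σ(X1,X2) = 0.25 × 1.11 × 1.44 = 0.3996
  σ(X1,X3) = 0.69 × 1.11 × 0.88 = 0.6740
  σ(X2,X3) = 0.43 × 1.44 × 0.88 = 0.5449
σ²_T = Σσ²ᵢ + 2·Σσ_ij = 4.0801 + 2 × 1.6185 = 7.3171
α = (3/2)·(1 − 4.0801/7.3171) = 0.66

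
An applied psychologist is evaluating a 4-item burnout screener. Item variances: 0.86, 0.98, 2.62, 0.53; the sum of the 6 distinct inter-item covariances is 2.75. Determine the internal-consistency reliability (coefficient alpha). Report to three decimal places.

α = 0.699

sum of item variances = 0.86 + 0.98 + 2.62 + 0.53 = 4.99
Sum of distinct covariances = 2.75
σ²_total = sum of item variances + 2·Σcov = 4.99 + 2 × 2.75 = 10.49
α = (4/3)·(1 − 4.99/10.49) = 0.699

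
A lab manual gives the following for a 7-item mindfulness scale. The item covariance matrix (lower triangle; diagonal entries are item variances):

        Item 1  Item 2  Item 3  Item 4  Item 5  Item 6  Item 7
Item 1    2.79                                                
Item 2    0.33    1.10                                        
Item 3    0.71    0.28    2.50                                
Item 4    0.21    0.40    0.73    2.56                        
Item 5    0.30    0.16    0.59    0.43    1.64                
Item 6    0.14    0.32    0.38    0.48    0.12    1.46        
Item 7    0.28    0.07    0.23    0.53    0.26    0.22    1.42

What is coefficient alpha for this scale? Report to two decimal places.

Σσ²ᵢ = 2.79 + 1.10 + 2.50 + 2.56 + 1.64 + 1.46 + 1.42 = 13.47
Σ_{i<j} σ_ij = 7.17
σ²_T = 13.47 + 2 × 7.17 = 27.81
α = (k/(k−1))·(1 − Σσ²ᵢ/σ²_T) = (7/6)·(1 − 13.47/27.81) = 0.60

α = 0.60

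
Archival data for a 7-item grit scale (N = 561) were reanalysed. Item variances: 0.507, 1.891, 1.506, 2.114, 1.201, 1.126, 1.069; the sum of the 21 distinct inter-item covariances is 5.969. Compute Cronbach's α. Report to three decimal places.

α = 0.652

sum of item variances = 0.507 + 1.891 + 1.506 + 2.114 + 1.201 + 1.126 + 1.069 = 9.414
Sum of distinct covariances = 5.969
σ²_T = sum of item variances + 2·Σcov = 9.414 + 2 × 5.969 = 21.352
α = (7/6)·(1 − 9.414/21.352) = 0.652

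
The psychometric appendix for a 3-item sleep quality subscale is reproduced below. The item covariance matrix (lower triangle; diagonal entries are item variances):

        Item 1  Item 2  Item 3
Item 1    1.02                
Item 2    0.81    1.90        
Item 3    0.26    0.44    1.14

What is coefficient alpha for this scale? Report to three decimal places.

coefficient alpha = 0.640

Σσ²ᵢ = 1.02 + 1.90 + 1.14 = 4.06
Σ_{i<j} σ_ij = 1.51
total variance = 4.06 + 2 × 1.51 = 7.08
α = (k/(k−1))·(1 − Σσ²ᵢ/total variance) = (3/2)·(1 − 4.06/7.08) = 0.640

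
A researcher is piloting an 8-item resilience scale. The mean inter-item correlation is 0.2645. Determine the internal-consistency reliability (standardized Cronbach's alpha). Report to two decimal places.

standardized Cronbach's alpha = 0.74

Standardized α = k·r̄ / (1 + (k−1)·r̄) = 8 × 0.2645 / (1 + 7 × 0.2645)
  = 2.1160 / 2.8515 = 0.74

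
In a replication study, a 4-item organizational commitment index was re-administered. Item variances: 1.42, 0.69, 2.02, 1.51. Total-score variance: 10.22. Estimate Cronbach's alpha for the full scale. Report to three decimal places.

Cronbach's alpha = 0.598

ΣVar(i) = 1.42 + 0.69 + 2.02 + 1.51 = 5.64
α = (k/(k−1))·(1 − ΣVar(i)/σ²_total) = (4/3)·(1 − 5.64/10.22) = 0.598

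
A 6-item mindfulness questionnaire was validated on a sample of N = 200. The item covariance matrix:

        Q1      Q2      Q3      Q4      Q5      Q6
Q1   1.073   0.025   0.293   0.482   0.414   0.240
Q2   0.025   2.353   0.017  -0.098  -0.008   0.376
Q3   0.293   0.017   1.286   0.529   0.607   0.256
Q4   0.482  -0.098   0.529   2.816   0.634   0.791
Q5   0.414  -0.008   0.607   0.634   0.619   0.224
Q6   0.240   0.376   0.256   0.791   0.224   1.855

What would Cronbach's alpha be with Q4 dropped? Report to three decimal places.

α = 0.506

Remaining items: Q1, Q2, Q3, Q5, Q6 (k = 5).
sum of item variances = 1.073 + 2.353 + 1.286 + 0.619 + 1.855 = 7.186
σ²_total = 7.186 + 2 × 2.444 = 12.074
α (item deleted) = (5/4)·(1 − 7.186/12.074) = 0.506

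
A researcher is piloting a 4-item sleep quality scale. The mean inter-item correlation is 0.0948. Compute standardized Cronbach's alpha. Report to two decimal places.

standardized Cronbach's alpha = 0.30

Standardized α = k·r̄ / (1 + (k−1)·r̄) = 4 × 0.0948 / (1 + 3 × 0.0948)
  = 0.3792 / 1.2844 = 0.30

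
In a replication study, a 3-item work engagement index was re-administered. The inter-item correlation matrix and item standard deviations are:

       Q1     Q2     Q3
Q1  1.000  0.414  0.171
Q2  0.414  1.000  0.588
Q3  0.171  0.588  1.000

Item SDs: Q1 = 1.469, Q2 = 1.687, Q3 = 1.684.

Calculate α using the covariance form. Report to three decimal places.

α = 0.665

Σσ²ᵢ = 1.469² + 1.687² + 1.684² = 7.8398
Covariances σ_ij = r_ij · s_i · s_j:
  σ(Q1,Q2) = 0.414 × 1.469 × 1.687 = 1.0260
  σ(Q1,Q3) = 0.171 × 1.469 × 1.684 = 0.4230
  σ(Q2,Q3) = 0.588 × 1.687 × 1.684 = 1.6705
σ²_T = Σσ²ᵢ + 2·Σσ_ij = 7.8398 + 2 × 3.1195 = 14.0788
α = (3/2)·(1 − 7.8398/14.0788) = 0.665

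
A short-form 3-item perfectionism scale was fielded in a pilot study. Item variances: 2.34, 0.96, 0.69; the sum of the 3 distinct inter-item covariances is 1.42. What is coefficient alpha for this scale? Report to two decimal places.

ΣVar(i) = 2.34 + 0.96 + 0.69 = 3.99
Sum of distinct covariances = 1.42
total variance = ΣVar(i) + 2·Σcov = 3.99 + 2 × 1.42 = 6.83
α = (3/2)·(1 − 3.99/6.83) = 0.62

coefficient alpha = 0.62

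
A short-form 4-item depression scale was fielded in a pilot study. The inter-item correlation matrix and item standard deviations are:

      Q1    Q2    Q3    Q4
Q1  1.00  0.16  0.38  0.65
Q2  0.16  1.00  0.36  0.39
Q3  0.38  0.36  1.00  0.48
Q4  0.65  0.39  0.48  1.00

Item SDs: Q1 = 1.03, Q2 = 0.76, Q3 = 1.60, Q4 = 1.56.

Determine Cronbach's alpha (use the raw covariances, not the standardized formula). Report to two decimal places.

Cronbach's alpha = 0.72

Σσ²ᵢ = 1.03² + 0.76² + 1.60² + 1.56² = 6.6321
Covariances σ_ij = r_ij · s_i · s_j:
  σ(Q1,Q2) = 0.16 × 1.03 × 0.76 = 0.1252
  σ(Q1,Q3) = 0.38 × 1.03 × 1.60 = 0.6262
  σ(Q1,Q4) = 0.65 × 1.03 × 1.56 = 1.0444
  σ(Q2,Q3) = 0.36 × 0.76 × 1.60 = 0.4378
  σ(Q2,Q4) = 0.39 × 0.76 × 1.56 = 0.4624
  σ(Q3,Q4) = 0.48 × 1.60 × 1.56 = 1.1981
σ²_T = Σσ²ᵢ + 2·Σσ_ij = 6.6321 + 2 × 3.8941 = 14.4203
α = (4/3)·(1 − 6.6321/14.4203) = 0.72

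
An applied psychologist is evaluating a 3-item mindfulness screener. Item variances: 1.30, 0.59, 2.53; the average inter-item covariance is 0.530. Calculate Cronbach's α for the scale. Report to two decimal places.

sum of item variances = 1.30 + 0.59 + 2.53 = 4.42
Sum of the 3 distinct covariances = 3 × 0.530 = 1.590
Var(T) = sum of item variances + 2·Σcov = 4.42 + 2 × 1.590 = 7.600
α = (3/2)·(1 − 4.42/7.600) = 0.63

α = 0.63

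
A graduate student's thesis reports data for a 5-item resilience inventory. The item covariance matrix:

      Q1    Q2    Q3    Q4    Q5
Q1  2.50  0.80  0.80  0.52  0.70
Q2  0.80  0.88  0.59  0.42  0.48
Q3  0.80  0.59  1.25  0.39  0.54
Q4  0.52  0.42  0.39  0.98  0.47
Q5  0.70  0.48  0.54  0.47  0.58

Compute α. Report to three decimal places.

Σσ²ᵢ = 2.50 + 0.88 + 1.25 + 0.98 + 0.58 = 6.19
Sum of off-diagonal covariances = 5.71
total variance = 6.19 + 2 × 5.71 = 17.61
α = (k/(k−1))·(1 − Σσ²ᵢ/total variance) = (5/4)·(1 − 6.19/17.61) = 0.811

α = 0.811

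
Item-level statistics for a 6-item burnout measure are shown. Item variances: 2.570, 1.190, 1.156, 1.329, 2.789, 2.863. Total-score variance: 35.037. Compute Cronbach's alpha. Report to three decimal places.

ΣVar(i) = 2.570 + 1.190 + 1.156 + 1.329 + 2.789 + 2.863 = 11.897
α = (k/(k−1))·(1 − ΣVar(i)/total variance) = (6/5)·(1 − 11.897/35.037) = 0.793

α = 0.793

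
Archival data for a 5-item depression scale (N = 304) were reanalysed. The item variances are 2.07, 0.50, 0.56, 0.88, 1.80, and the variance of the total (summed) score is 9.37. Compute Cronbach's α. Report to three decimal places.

ΣVar(i) = 2.07 + 0.50 + 0.56 + 0.88 + 1.80 = 5.81
α = (k/(k−1))·(1 − ΣVar(i)/σ²_T) = (5/4)·(1 − 5.81/9.37) = 0.475

α = 0.475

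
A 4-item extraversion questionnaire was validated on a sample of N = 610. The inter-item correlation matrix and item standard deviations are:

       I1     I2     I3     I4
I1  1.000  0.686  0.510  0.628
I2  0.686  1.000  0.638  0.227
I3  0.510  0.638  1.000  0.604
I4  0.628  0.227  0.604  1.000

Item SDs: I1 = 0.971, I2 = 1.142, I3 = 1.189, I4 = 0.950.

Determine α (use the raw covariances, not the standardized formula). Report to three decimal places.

Σσ²ᵢ = 0.971² + 1.142² + 1.189² + 0.950² = 4.5632
Covariances σ_ij = r_ij · s_i · s_j:
  σ(I1,I2) = 0.686 × 0.971 × 1.142 = 0.7607
  σ(I1,I3) = 0.510 × 0.971 × 1.189 = 0.5888
  σ(I1,I4) = 0.628 × 0.971 × 0.950 = 0.5793
  σ(I2,I3) = 0.638 × 1.142 × 1.189 = 0.8663
  σ(I2,I4) = 0.227 × 1.142 × 0.950 = 0.2463
  σ(I3,I4) = 0.604 × 1.189 × 0.950 = 0.6822
σ²_T = Σσ²ᵢ + 2·Σσ_ij = 4.5632 + 2 × 3.7236 = 12.0104
α = (4/3)·(1 − 4.5632/12.0104) = 0.827

α = 0.827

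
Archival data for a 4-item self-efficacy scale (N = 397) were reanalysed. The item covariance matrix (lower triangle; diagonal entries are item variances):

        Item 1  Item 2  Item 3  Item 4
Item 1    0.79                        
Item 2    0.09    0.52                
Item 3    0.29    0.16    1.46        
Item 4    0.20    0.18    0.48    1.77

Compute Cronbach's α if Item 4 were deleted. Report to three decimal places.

Cronbach's α = 0.421

Remaining items: Item 1, Item 2, Item 3 (k = 3).
ΣVar(i) = 0.79 + 0.52 + 1.46 = 2.77
σ²_T = 2.77 + 2 × 0.54 = 3.85
α (item deleted) = (3/2)·(1 − 2.77/3.85) = 0.421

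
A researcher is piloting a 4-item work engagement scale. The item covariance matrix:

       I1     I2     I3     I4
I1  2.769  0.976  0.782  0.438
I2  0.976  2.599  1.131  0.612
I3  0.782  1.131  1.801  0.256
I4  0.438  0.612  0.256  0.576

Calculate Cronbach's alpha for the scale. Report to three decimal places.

Σσ²ᵢ = 2.769 + 2.599 + 1.801 + 0.576 = 7.745
Sum of off-diagonal covariances = 4.195
σ²_T = 7.745 + 2 × 4.195 = 16.135
α = (k/(k−1))·(1 − Σσ²ᵢ/σ²_T) = (4/3)·(1 − 7.745/16.135) = 0.693

α = 0.693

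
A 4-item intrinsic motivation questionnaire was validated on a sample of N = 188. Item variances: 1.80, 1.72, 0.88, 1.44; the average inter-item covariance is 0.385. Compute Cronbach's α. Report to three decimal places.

ΣVar(i) = 1.80 + 1.72 + 0.88 + 1.44 = 5.84
Sum of the 6 distinct covariances = 6 × 0.385 = 2.310
σ²_T = ΣVar(i) + 2·Σcov = 5.84 + 2 × 2.310 = 10.460
α = (4/3)·(1 − 5.84/10.460) = 0.589

Cronbach's α = 0.589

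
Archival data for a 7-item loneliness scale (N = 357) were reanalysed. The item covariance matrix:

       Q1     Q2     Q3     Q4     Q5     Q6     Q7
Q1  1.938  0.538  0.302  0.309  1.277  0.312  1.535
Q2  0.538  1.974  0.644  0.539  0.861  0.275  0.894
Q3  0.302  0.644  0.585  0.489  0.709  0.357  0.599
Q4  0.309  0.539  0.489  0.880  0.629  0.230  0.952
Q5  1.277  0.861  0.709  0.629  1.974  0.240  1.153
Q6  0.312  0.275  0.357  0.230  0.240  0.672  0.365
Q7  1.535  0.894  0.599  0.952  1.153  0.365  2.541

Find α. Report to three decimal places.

Σσ²ᵢ = 1.938 + 1.974 + 0.585 + 0.880 + 1.974 + 0.672 + 2.541 = 10.564
Σ_{i<j} σ_ij = 13.209
σ²_T = 10.564 + 2 × 13.209 = 36.982
α = (k/(k−1))·(1 − Σσ²ᵢ/σ²_T) = (7/6)·(1 − 10.564/36.982) = 0.833

α = 0.833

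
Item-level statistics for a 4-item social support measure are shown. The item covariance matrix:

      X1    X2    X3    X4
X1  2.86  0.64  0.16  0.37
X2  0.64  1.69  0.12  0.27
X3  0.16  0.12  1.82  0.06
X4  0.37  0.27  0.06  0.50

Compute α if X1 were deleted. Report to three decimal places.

Remaining items: X2, X3, X4 (k = 3).
Σσᵢ² = 1.69 + 1.82 + 0.50 = 4.01
Var(T) = 4.01 + 2 × 0.45 = 4.91
α (item deleted) = (3/2)·(1 − 4.01/4.91) = 0.275

α = 0.275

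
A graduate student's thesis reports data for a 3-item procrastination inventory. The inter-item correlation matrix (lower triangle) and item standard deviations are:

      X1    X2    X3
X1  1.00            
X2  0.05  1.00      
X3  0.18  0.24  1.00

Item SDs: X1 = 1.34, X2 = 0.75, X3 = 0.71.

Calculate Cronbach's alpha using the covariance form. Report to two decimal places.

Σσ²ᵢ = 1.34² + 0.75² + 0.71² = 2.8622
Covariances σ_ij = r_ij · s_i · s_j:
  σ(X1,X2) = 0.05 × 1.34 × 0.75 = 0.0503
  σ(X1,X3) = 0.18 × 1.34 × 0.71 = 0.1713
  σ(X2,X3) = 0.24 × 0.75 × 0.71 = 0.1278
σ²_T = Σσ²ᵢ + 2·Σσ_ij = 2.8622 + 2 × 0.3494 = 3.5610
α = (3/2)·(1 − 2.8622/3.5610) = 0.29

α = 0.29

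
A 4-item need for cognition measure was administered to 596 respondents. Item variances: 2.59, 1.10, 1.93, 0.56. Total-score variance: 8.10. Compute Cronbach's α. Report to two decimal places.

Cronbach's α = 0.32

sum of item variances = 2.59 + 1.10 + 1.93 + 0.56 = 6.18
α = (k/(k−1))·(1 − sum of item variances/σ²_total) = (4/3)·(1 − 6.18/8.10) = 0.32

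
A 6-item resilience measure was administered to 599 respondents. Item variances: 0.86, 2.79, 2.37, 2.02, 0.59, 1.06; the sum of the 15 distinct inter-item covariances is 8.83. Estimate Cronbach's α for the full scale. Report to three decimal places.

α = 0.775

sum of item variances = 0.86 + 2.79 + 2.37 + 2.02 + 0.59 + 1.06 = 9.69
Sum of distinct covariances = 8.83
total variance = sum of item variances + 2·Σcov = 9.69 + 2 × 8.83 = 27.35
α = (6/5)·(1 − 9.69/27.35) = 0.775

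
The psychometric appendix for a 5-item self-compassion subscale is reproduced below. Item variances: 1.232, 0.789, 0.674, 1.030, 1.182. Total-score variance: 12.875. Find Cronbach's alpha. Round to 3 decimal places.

sum of item variances = 1.232 + 0.789 + 0.674 + 1.030 + 1.182 = 4.907
α = (k/(k−1))·(1 − sum of item variances/σ²_T) = (5/4)·(1 − 4.907/12.875) = 0.774

α = 0.774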